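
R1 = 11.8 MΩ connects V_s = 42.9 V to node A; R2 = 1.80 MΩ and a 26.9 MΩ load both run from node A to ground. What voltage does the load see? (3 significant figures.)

V_out ≈ 5.37 V

R2 ‖ R_L = (1.80 × 26.9)/(1.80 + 26.9) = 1.687 MΩ.
Voltage divider with the loaded lower leg: V_out = 42.9 × 1.687/(11.8 + 1.687) = 42.9 × 0.1251 = 5.366 V.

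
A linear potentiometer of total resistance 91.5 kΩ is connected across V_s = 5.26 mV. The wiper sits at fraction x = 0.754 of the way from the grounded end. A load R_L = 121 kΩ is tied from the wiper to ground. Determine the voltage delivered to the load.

The pot divides into 22.51 kΩ above the wiper and 68.99 kΩ below.
R_L loads the lower segment: effective lower R = 43.94 kΩ.
V_out = 5.26 × 43.94/(22.51 + 43.94) = 3.478 mV.

V_out ≈ 3.48 mV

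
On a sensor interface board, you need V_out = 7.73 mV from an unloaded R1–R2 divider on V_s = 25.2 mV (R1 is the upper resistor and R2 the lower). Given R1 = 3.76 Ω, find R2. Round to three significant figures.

The divider ratio is R2/(R1+R2) = 7.73/25.2 = 0.3067.
Rearranging, R2 = R1·k/(1−k) = 3.76 × 0.4425 = 1.664 Ω.

R2 ≈ 1.66 Ω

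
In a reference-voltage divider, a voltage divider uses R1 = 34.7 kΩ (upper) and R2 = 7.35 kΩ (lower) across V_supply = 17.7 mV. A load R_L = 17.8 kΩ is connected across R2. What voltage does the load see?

First combine the lower leg with the load: R2 ‖ R_L = 5.202 kΩ.
Voltage divider with the loaded lower leg: V_out = 17.7 × 5.202/(34.7 + 5.202) = 17.7 × 0.1304 = 2.308 mV.

V_out ≈ 2.31 mV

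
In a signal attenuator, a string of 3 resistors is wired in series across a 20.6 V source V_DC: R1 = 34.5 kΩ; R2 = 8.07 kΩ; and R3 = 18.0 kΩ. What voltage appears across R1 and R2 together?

Series total: ΣR = 34.5 + 8.07 + 18.0 = 60.57 kΩ.
R_{R1..R2} = 34.5 + 8.07 = 42.57 kΩ.
Voltage divider: V = V_DC · (42.57 / 60.57) = 20.6 × 0.7028 = 14.48 V.

V ≈ 14.5 V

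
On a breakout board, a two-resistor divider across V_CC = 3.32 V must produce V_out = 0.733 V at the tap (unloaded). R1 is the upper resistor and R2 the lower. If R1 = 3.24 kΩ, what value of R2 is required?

The divider ratio is R2/(R1+R2) = 0.733/3.32 = 0.2208.
So R2 = R1 · V_out/(V_CC − V_out) = 3.24 × 0.733/(3.32 − 0.733) = 3.24 × 0.2833 = 0.9180 kΩ.

R2 ≈ 0.918 kΩ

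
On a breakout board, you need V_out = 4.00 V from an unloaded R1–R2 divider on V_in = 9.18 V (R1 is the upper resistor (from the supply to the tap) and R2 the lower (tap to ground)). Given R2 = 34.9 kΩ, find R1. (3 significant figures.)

V_out/V_in = R2/(R1+R2) = 0.4357.
Rearranging, R1 = R2·(1−k)/k = 34.9 × 1.295 = 45.20 kΩ.

R1 ≈ 45.2 kΩ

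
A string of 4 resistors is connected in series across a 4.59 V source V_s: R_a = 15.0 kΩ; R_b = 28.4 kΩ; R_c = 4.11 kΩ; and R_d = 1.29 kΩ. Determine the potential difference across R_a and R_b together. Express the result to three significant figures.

Total series resistance ΣR = 15.0 + 28.4 + 4.11 + 1.29 = 48.80 kΩ.
R_{R_a..R_b} = 15.0 + 28.4 = 43.40 kΩ.
By the voltage-divider rule, V = 4.59 × 43.40/48.80 = 4.082 V.

V ≈ 4.08 V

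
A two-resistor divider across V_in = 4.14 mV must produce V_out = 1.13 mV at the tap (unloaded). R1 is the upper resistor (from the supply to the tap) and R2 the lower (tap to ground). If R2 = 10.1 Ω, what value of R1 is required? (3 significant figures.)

V_out/V_in = R2/(R1+R2) = 0.2729.
So R1 = R2 · (V_in/V_out − 1) = 10.1 × (4.14/1.13 − 1) = 10.1 × 2.664 = 26.90 Ω.

R1 ≈ 26.9 Ω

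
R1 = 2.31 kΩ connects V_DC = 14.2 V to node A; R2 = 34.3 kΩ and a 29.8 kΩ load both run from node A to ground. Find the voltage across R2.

First combine the lower leg with the load: R2 ‖ R_L = 15.95 kΩ.
Voltage divider with the loaded lower leg: V_out = 14.2 × 15.95/(2.31 + 15.95) = 14.2 × 0.8735 = 12.40 V.

V_out ≈ 12.4 V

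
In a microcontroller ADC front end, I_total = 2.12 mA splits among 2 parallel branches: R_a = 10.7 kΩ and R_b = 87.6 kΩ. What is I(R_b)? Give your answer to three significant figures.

I ≈ 0.231 mA

With just two branches, the current splits inversely with resistance.
I(R_b) = 2.12 × 10.7/(10.7 + 87.6) = 2.12 × 0.1089 = 0.2308 mA.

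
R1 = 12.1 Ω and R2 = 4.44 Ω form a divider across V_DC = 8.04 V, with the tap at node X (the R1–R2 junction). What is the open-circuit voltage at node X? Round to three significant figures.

V_th ≈ 2.16 V

Open-circuit (no load on X): V_th = V_DC · R2/(R1 + R2) = 8.04 × 4.44/(12.10 + 4.44) = 2.158 V.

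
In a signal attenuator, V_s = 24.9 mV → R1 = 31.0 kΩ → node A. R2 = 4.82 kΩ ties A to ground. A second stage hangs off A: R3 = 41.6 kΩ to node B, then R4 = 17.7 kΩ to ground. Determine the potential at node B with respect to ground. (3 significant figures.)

V_B ≈ 0.934 mV

The second stage (R3 + R4 = 59.30 kΩ) loads node A in parallel with R2.
Effective lower resistance at A: R2 ‖ 59.30 = 4.458 kΩ.
V_A = 24.9 × 4.458/(31.0 + 4.458) = 3.130 mV.
Then the unloaded second divider: V_B = V_A × R4/(R3+R4) = 3.130 × 0.2985 = 0.9344 mV.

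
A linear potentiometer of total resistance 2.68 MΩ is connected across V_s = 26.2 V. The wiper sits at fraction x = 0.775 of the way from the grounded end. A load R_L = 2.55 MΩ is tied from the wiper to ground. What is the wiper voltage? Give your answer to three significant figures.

Split the track: R_lower = x·R_p = 2.077 MΩ, R_upper = (1−x)·R_p = 0.6030 MΩ.
Lower segment in parallel with the load: 2.077 ‖ 2.55 = 1.145 MΩ.
V_out = 26.2 × 1.145/(0.6030 + 1.145) = 17.16 V.
(Unloaded: V_out = x·V_s = 20.3 V.)

V_out ≈ 17.2 V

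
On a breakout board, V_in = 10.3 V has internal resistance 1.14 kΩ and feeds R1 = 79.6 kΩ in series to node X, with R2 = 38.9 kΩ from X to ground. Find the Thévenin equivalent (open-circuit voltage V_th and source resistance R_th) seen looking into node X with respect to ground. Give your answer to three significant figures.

R1' = 1.14 + 79.6 = 80.74 kΩ (source resistance + R1).
Open-circuit (no load on X): V_th = V_in · R2/(R1' + R2) = 10.3 × 38.9/(80.74 + 38.9) = 3.349 V.
Looking into X with the source shorted: R_th = R1'·R2/(R1'+R2) = 80.74 × 38.9/119.6 = 26.25 kΩ.

V_th ≈ 3.35 V, R_th ≈ 26.3 kΩ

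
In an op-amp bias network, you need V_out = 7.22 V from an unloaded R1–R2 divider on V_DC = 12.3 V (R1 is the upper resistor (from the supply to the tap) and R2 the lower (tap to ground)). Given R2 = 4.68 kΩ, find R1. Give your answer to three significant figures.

The divider ratio is R2/(R1+R2) = 7.22/12.3 = 0.5870.
Rearranging, R1 = R2·(1−k)/k = 4.68 × 0.7036 = 3.293 kΩ.

R1 ≈ 3.29 kΩ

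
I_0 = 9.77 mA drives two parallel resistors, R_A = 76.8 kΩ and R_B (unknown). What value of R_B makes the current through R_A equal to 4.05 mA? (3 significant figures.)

Two-branch current divider: I_A = I_0 · R_B/(R_A + R_B).
With f = 0.4145, R_B = R_A · f/(1−f) = 76.8 × 0.7080 = 54.38 kΩ.

R_B ≈ 54.4 kΩ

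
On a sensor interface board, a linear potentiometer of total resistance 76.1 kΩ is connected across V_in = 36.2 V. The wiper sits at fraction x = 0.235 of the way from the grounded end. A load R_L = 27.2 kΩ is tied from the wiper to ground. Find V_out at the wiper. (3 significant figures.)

Split the track: R_lower = x·R_p = 17.88 kΩ, R_upper = (1−x)·R_p = 58.22 kΩ.
Lower segment in parallel with the load: 17.88 ‖ 27.2 = 10.79 kΩ.
V_out = 36.2 × 10.79/(58.22 + 10.79) = 5.660 V.
(Unloaded: V_out = x·V_in = 8.51 V.)

V_out ≈ 5.66 V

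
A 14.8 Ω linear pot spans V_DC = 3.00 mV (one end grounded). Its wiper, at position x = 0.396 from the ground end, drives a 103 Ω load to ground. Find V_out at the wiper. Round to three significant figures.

V_out ≈ 1.15 mV

Lower segment x·R_p = 5.861 Ω; upper segment (1−x)·R_p = 8.939 Ω.
Lower segment in parallel with the load: 5.861 ‖ 103 = 5.545 Ω.
V_out = 3.00 × 5.545/(8.939 + 5.545) = 1.149 mV.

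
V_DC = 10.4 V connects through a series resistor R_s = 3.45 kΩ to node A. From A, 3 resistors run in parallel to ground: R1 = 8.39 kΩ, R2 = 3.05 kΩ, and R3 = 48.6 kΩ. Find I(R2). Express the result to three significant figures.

I ≈ 1.30 mA

Parallel bank: R_p = 1/(1/8.39 + 1/3.05 + 1/48.6) = 2.138 kΩ.
V_A by voltage divider: V_A = 10.4 × 2.138/(3.45 + 2.138) = 3.980 V.
I(R2) = V_A / R2 = 3.980/3.05 = 1.305 mA.
(Equivalently: I_total = 1.861 mA, then current-divider fraction G_k/ΣG = 0.7011.)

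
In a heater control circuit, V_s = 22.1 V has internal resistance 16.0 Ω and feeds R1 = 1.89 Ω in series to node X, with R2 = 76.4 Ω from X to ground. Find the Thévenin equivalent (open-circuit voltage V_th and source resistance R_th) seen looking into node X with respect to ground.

R1' = 16.0 + 1.89 = 17.89 Ω (source resistance + R1).
With X open, the divider is unloaded: V_th = 22.1 × 76.4/94.29 = 17.91 V.
Zeroing V_s shorts the top of R1' to ground, so R_th = R1' ‖ R2 = 14.50 Ω.

V_th ≈ 17.9 V, R_th ≈ 14.5 Ω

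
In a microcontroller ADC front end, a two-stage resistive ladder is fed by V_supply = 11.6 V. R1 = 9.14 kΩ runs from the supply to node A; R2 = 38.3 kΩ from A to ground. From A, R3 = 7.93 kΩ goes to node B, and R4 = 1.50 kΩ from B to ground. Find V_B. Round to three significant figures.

The second stage (R3 + R4 = 9.430 kΩ) loads node A in parallel with R2.
Effective lower resistance at A: R2 ‖ 9.430 = 7.567 kΩ.
V_A = 11.6 × 7.567/(9.14 + 7.567) = 5.254 V.
Then the unloaded second divider: V_B = V_A × R4/(R3+R4) = 5.254 × 0.1591 = 0.8357 V.

V_B ≈ 0.836 V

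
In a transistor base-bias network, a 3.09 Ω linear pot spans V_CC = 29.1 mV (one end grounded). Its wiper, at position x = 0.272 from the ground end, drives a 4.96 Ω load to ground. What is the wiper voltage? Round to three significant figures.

The pot divides into 2.250 Ω above the wiper and 0.8405 Ω below.
R_L loads the lower segment: effective lower R = 0.7187 Ω.
V_out = 29.1 × 0.7187/(2.250 + 0.7187) = 7.046 mV.

V_out ≈ 7.05 mV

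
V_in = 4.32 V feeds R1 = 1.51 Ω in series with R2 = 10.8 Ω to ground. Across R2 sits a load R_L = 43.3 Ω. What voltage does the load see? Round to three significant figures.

The load sits in parallel with R2, giving an effective lower resistance R2' = R2·R_L/(R2+R_L) = 8.644 Ω.
Voltage divider with the loaded lower leg: V_out = 4.32 × 8.644/(1.51 + 8.644) = 4.32 × 0.8513 = 3.678 V.

V_out ≈ 3.68 V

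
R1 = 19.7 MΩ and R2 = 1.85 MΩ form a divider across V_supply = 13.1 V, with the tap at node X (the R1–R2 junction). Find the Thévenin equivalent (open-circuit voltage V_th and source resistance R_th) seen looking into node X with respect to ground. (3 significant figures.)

Open-circuit (no load on X): V_th = V_supply · R2/(R1 + R2) = 13.1 × 1.85/(19.70 + 1.85) = 1.125 V.
Zeroing V_supply shorts the top of R1 to ground, so R_th = R1 ‖ R2 = 1.691 MΩ.

V_th ≈ 1.12 V, R_th ≈ 1.69 MΩ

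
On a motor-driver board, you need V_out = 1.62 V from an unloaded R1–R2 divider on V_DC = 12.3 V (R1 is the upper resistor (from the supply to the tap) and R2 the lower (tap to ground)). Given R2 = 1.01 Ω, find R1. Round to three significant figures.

Required fraction k = V_out/V_DC = 0.1317.
R1 = R2·(1/k − 1) = 1.01 × 6.593 = 6.659 Ω.

R1 ≈ 6.66 Ω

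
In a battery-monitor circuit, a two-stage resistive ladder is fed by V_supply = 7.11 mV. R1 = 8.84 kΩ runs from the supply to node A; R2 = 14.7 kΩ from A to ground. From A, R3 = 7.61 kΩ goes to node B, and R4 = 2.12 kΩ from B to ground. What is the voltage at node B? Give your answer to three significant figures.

V_B ≈ 0.617 mV

The second stage (R3 + R4 = 9.730 kΩ) loads node A in parallel with R2.
Effective lower resistance at A: R2 ‖ 9.730 = 5.855 kΩ.
First divider: V_A = V_supply · 5.855/(8.84 + 5.855) = 2.833 mV.
Then the unloaded second divider: V_B = V_A × R4/(R3+R4) = 2.833 × 0.2179 = 0.6172 mV.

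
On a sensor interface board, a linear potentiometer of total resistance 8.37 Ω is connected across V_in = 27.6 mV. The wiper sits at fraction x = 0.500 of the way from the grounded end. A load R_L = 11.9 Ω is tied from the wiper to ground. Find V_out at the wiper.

Lower segment x·R_p = 4.185 Ω; upper segment (1−x)·R_p = 4.185 Ω.
(x·R_p) ‖ R_L = 3.096 Ω.
Loaded-divider output: V_out = 27.6 × 0.4252 = 11.74 mV.

V_out ≈ 11.7 mV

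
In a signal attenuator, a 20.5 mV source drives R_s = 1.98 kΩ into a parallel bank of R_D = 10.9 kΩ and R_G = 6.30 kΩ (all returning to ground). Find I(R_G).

I ≈ 2.18 µA

Combine the parallel branches: R_p = (1/10.9 + 1/6.30)⁻¹ = 3.992 kΩ.
Node voltage V_A = V_in · R_p/(R_s + R_p) = 20.5 × 0.6685 = 13.70 mV.
I(R_G) = V_A / R_G = 13.70/6.30 = 2.175 µA.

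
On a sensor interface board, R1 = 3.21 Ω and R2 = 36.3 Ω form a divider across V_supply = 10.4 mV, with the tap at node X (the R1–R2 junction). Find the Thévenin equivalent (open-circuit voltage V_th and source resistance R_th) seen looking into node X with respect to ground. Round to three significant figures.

V_th is the unloaded tap voltage: V_supply · R2/(R1+R2) = 10.4 × 0.9188 = 9.555 mV.
Zeroing V_supply shorts the top of R1 to ground, so R_th = R1 ‖ R2 = 2.949 Ω.

V_th ≈ 9.56 mV, R_th ≈ 2.95 Ω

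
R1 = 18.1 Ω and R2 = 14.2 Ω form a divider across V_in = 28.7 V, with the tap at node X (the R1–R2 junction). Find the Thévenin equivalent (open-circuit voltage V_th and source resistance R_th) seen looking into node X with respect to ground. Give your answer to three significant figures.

V_th ≈ 12.6 V, R_th ≈ 7.96 Ω

V_th is the unloaded tap voltage: V_in · R2/(R1+R2) = 28.7 × 0.4396 = 12.62 V.
With V_in suppressed (replaced by a short), R_th = R1 ‖ R2 = (18.10 × 14.2)/(18.10 + 14.2) = 7.957 Ω.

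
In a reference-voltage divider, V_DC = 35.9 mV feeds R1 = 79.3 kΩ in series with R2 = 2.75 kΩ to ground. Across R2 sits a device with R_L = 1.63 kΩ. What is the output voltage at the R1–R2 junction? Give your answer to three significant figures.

R2 ‖ R_L = (2.75 × 1.63)/(2.75 + 1.63) = 1.023 kΩ.
Now apply the divider: V_out = 35.9 × 0.01274 = 0.4574 mV.

V_out ≈ 0.457 mV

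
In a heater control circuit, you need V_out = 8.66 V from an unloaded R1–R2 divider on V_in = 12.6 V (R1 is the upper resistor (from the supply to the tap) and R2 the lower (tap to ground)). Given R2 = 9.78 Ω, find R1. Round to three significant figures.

V_out/V_in = R2/(R1+R2) = 0.6873.
R1 = R2·(1/k − 1) = 9.78 × 0.4550 = 4.450 Ω.

R1 ≈ 4.45 Ω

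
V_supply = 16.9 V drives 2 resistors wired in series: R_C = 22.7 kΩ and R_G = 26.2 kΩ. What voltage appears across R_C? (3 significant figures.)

V ≈ 7.85 V

Series total: ΣR = 22.7 + 26.2 = 48.90 kΩ.
By the voltage-divider rule, V = 16.9 × 22.70/48.90 = 7.845 V.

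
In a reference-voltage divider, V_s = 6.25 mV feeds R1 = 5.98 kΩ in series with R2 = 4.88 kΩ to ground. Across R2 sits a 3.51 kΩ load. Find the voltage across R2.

V_out ≈ 1.59 mV

First combine the lower leg with the load: R2 ‖ R_L = 2.042 kΩ.
Now apply the divider: V_out = 6.25 × 0.2545 = 1.591 mV.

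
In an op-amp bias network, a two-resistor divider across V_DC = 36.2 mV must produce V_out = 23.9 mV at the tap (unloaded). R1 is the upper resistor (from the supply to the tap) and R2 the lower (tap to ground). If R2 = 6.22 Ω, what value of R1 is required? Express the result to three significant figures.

R1 ≈ 3.20 Ω

Required fraction k = V_out/V_DC = 0.6602.
R1 = R2·(1/k − 1) = 6.22 × 0.5146 = 3.201 Ω.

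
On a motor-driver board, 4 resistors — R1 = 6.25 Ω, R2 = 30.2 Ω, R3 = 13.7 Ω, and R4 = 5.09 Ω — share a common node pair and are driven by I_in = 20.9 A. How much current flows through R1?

ΣG = 1/6.25 + 1/30.2 + 1/13.7 + 1/5.09 = 0.4626.
Current divider: I(R1) = I_in · G_k/ΣG = 20.9 × (0.1600/0.4626) = 20.9 × 0.3459 = 7.229 A.

I ≈ 7.23 A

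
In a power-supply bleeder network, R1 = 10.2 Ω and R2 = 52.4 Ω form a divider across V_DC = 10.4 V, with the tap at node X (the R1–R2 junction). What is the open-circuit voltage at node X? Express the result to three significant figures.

V_th ≈ 8.71 V

V_th is the unloaded tap voltage: V_DC · R2/(R1+R2) = 10.4 × 0.8371 = 8.705 V.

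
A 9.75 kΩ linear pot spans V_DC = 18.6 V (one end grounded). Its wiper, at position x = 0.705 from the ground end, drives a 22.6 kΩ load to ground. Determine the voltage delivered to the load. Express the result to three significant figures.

Lower segment x·R_p = 6.874 kΩ; upper segment (1−x)·R_p = 2.876 kΩ.
R_L loads the lower segment: effective lower R = 5.271 kΩ.
Then V_out = V_DC · 5.271/(2.876 + 5.271) = 12.03 V.

V_out ≈ 12.0 V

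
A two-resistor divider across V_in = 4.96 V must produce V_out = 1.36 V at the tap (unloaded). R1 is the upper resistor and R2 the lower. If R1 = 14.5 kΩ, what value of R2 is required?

V_out/V_in = R2/(R1+R2) = 0.2742.
Rearranging, R2 = R1·k/(1−k) = 14.5 × 0.3778 = 5.478 kΩ.

R2 ≈ 5.48 kΩ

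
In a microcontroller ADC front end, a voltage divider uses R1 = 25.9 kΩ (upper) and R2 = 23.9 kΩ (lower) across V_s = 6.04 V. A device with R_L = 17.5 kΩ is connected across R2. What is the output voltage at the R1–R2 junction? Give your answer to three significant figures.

R2 ‖ R_L = (23.9 × 17.5)/(23.9 + 17.5) = 10.10 kΩ.
Now apply the divider: V_out = 6.04 × 0.2806 = 1.695 V.
(Unloaded it would be 2.90 V; the load pulls it down.)

V_out ≈ 1.69 V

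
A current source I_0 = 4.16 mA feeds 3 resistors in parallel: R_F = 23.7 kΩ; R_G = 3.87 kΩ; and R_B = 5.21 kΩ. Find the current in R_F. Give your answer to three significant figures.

I ≈ 0.356 mA

Conductances: ΣG = 1/23.7 + 1/3.87 + 1/5.21 = 0.4925 (1/kΩ).
By the current-divider rule, I = I_0 · G_k/ΣG = 4.16 × 0.08567 = 0.3564 mA.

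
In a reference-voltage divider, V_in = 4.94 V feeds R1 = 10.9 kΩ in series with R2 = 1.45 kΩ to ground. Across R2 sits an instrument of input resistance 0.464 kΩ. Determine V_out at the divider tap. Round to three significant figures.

The load sits in parallel with R2, giving an effective lower resistance R2' = R2·R_L/(R2+R_L) = 0.3515 kΩ.
Now apply the divider: V_out = 4.94 × 0.03124 = 0.1543 V.

V_out ≈ 0.154 V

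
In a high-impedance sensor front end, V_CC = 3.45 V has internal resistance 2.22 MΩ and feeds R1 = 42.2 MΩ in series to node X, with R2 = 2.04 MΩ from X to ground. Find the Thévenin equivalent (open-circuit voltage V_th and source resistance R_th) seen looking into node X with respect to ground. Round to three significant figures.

V_th ≈ 0.151 V, R_th ≈ 1.95 MΩ

R1' = 2.22 + 42.2 = 44.42 MΩ (source resistance + R1).
V_th is the unloaded tap voltage: V_CC · R2/(R1'+R2) = 3.45 × 0.04391 = 0.1515 V.
With V_CC suppressed (replaced by a short), R_th = R1' ‖ R2 = (44.42 × 2.04)/(44.42 + 2.04) = 1.950 MΩ.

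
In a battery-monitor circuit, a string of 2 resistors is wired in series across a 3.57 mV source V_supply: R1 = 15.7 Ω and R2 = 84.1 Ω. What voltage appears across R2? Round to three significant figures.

V ≈ 3.01 mV

ΣR = 15.7 + 84.1 = 99.80 Ω.
Voltage divider: V = V_supply · (84.10 / 99.80) = 3.57 × 0.8427 = 3.008 mV.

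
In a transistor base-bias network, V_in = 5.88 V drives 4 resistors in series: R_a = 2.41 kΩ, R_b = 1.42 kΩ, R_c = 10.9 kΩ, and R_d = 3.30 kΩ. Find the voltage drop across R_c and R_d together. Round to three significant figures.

V ≈ 4.63 V

Series total: ΣR = 2.41 + 1.42 + 10.9 + 3.30 = 18.03 kΩ.
R_{R_c..R_d} = 10.9 + 3.30 = 14.20 kΩ.
By the voltage-divider rule, V = 5.88 × 14.20/18.03 = 4.631 V.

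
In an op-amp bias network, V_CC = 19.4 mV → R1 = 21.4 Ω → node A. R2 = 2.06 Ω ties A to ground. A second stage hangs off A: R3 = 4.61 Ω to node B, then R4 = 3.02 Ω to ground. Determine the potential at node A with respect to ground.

Node A sees R2 in parallel with the series input of stage 2, R3 + R4 = 7.630 Ω.
Effective lower resistance at A: R2 ‖ 7.630 = 1.622 Ω.
So V_A = 19.4 × 0.07046 = 1.367 mV.

V_A ≈ 1.37 mV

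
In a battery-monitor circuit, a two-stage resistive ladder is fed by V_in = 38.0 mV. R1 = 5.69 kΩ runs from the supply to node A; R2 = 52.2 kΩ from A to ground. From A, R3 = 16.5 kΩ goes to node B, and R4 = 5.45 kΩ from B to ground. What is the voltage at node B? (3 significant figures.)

V_B ≈ 6.90 mV

The second stage (R3 + R4 = 21.95 kΩ) loads node A in parallel with R2.
R2 ‖ (R3+R4) = 15.45 kΩ.
V_A = 38.0 × 15.45/(5.69 + 15.45) = 27.77 mV.
Then the unloaded second divider: V_B = V_A × R4/(R3+R4) = 27.77 × 0.2483 = 6.896 mV.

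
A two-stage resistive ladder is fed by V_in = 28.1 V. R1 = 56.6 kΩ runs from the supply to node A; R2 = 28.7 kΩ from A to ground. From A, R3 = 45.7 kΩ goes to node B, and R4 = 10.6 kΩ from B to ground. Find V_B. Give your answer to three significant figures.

V_B ≈ 1.33 V

Looking into the second stage from A: R3 + R4 = 56.30 kΩ appears in parallel with R2.
R2 ‖ (R3+R4) = 19.01 kΩ.
V_A = 28.1 × 19.01/(56.6 + 19.01) = 7.065 V.
Then the unloaded second divider: V_B = V_A × R4/(R3+R4) = 7.065 × 0.1883 = 1.330 V.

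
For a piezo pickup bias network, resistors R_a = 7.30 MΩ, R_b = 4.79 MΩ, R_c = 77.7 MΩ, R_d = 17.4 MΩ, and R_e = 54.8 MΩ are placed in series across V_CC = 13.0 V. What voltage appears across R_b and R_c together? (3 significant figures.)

Series total: ΣR = 7.30 + 4.79 + 77.7 + 17.4 + 54.8 = 162.0 MΩ.
R_{R_b..R_c} = 4.79 + 77.7 = 82.49 MΩ.
Voltage divider: V = V_CC · (82.49 / 162.0) = 13.0 × 0.5092 = 6.620 V.

V ≈ 6.62 V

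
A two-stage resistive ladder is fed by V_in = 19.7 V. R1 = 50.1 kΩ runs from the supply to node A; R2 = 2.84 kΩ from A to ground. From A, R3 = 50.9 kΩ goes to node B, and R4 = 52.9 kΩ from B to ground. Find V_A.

Node A sees R2 in parallel with the series input of stage 2, R3 + R4 = 103.8 kΩ.
Effective lower resistance at A: R2 ‖ 103.8 = 2.764 kΩ.
First divider: V_A = V_in · 2.764/(50.1 + 2.764) = 1.030 V.

V_A ≈ 1.03 V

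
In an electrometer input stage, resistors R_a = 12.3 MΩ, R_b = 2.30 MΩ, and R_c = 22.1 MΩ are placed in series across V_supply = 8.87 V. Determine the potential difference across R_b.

ΣR = 12.3 + 2.30 + 22.1 = 36.70 MΩ.
Voltage divider: V = V_supply · (2.300 / 36.70) = 8.87 × 0.06267 = 0.5559 V.

V ≈ 0.556 V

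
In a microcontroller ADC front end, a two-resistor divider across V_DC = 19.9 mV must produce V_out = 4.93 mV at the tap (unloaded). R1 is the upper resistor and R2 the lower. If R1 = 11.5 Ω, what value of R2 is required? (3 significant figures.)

The divider ratio is R2/(R1+R2) = 4.93/19.9 = 0.2477.
So R2 = R1 · V_out/(V_DC − V_out) = 11.5 × 4.93/(19.9 − 4.93) = 11.5 × 0.3293 = 3.787 Ω.

R2 ≈ 3.79 Ω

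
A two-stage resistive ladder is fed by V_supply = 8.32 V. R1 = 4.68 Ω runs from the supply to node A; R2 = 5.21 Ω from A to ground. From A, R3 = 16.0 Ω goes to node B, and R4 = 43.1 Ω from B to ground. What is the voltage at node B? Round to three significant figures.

The second stage (R3 + R4 = 59.10 Ω) loads node A in parallel with R2.
R2 ‖ (R3+R4) = 4.788 Ω.
So V_A = 8.32 × 0.5057 = 4.207 V.
V_B = V_A × 0.7293 = 3.068 V.

V_B ≈ 3.07 V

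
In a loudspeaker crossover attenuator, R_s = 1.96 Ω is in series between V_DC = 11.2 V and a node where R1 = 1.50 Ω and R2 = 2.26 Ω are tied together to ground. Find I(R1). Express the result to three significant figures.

Equivalent of the parallel group: R_p = 0.9016 Ω.
V_A by voltage divider: V_A = 11.2 × 0.9016/(1.96 + 0.9016) = 3.529 V.
Branch current I = V_A/R1 = 3.529/1.50 = 2.353 A.
(Equivalently: I_total = 3.914 A, then current-divider fraction G_k/ΣG = 0.6011.)

I ≈ 2.35 A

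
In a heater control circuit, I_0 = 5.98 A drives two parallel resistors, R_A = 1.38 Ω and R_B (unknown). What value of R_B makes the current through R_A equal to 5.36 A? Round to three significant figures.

The fraction through R_A equals R_B/(R_A+R_B).
5.36/5.98 = R_B/(R_A + R_B) → R_B = R_A · (0.8963)/(1 − 0.8963) = 1.38 × 8.645 = 11.93 Ω.

R_B ≈ 11.9 Ω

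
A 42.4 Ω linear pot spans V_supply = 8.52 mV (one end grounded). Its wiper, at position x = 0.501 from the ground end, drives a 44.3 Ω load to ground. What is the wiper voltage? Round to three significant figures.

The pot divides into 21.16 Ω above the wiper and 21.24 Ω below.
Lower segment in parallel with the load: 21.24 ‖ 44.3 = 14.36 Ω.
V_out = 8.52 × 14.36/(21.16 + 14.36) = 3.444 mV.

V_out ≈ 3.44 mV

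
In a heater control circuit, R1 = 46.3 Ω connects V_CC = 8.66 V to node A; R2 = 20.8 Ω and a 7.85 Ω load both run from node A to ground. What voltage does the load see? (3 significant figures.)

R2 ‖ R_L = (20.8 × 7.85)/(20.8 + 7.85) = 5.699 Ω.
Voltage divider with the loaded lower leg: V_out = 8.66 × 5.699/(46.3 + 5.699) = 8.66 × 0.1096 = 0.9491 V.
(Unloaded it would be 2.68 V; the load pulls it down.)

V_out ≈ 0.949 V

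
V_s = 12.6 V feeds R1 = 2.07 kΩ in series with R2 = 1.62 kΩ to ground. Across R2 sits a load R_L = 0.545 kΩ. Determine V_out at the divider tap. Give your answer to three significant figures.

The load sits in parallel with R2, giving an effective lower resistance R2' = R2·R_L/(R2+R_L) = 0.4078 kΩ.
Then V_out = V_s · R2'/(R1 + R2') = 12.6 × 0.4078/2.478 = 2.074 V.

V_out ≈ 2.07 V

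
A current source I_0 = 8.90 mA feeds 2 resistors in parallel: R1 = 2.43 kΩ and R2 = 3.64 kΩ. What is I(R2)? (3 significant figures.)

For two parallel branches, I_k = I_0 · (other R)/(sum of R).
So I = 8.90 × 2.43/6.070 = 3.563 mA.

I ≈ 3.56 mA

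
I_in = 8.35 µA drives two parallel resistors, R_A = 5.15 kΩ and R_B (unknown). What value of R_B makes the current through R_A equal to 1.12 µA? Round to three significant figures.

R_B ≈ 0.798 kΩ

The fraction through R_A equals R_B/(R_A+R_B).
With f = 0.1341, R_B = R_A · f/(1−f) = 5.15 × 0.1549 = 0.7978 kΩ.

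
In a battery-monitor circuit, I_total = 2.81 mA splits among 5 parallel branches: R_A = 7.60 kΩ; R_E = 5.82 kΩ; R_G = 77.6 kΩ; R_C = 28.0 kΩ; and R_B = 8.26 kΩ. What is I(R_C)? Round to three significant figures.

ΣG = 1/7.60 + 1/5.82 + 1/77.6 + 1/28.0 + 1/8.26 = 0.4731.
By the current-divider rule, I = I_total · G_k/ΣG = 2.81 × 0.07550 = 0.2121 mA.

I ≈ 0.212 mA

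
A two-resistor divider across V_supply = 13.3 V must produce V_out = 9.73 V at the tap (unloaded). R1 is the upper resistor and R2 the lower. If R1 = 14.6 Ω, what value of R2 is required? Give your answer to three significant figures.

R2 ≈ 39.8 Ω

Required fraction k = V_out/V_supply = 0.7316.
So R2 = R1 · V_out/(V_supply − V_out) = 14.6 × 9.73/(13.3 − 9.73) = 14.6 × 2.725 = 39.79 Ω.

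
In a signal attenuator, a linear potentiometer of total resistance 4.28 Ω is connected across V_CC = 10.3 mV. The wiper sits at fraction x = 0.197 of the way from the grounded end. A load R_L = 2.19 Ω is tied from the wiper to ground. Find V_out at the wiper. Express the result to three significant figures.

Lower segment x·R_p = 0.8432 Ω; upper segment (1−x)·R_p = 3.437 Ω.
Lower segment in parallel with the load: 0.8432 ‖ 2.19 = 0.6088 Ω.
V_out = 10.3 × 0.6088/(3.437 + 0.6088) = 1.550 mV.

V_out ≈ 1.55 mV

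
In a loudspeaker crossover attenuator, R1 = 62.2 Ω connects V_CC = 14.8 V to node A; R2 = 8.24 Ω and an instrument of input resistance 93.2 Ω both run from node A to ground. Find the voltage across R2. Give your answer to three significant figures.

V_out ≈ 1.61 V

The load sits in parallel with R2, giving an effective lower resistance R2' = R2·R_L/(R2+R_L) = 7.571 Ω.
Now apply the divider: V_out = 14.8 × 0.1085 = 1.606 V.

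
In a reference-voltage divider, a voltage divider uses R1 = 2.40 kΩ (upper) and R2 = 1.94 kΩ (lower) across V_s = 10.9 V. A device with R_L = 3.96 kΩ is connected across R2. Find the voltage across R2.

First combine the lower leg with the load: R2 ‖ R_L = 1.302 kΩ.
Now apply the divider: V_out = 10.9 × 0.3517 = 3.834 V.
(Unloaded it would be 4.87 V; the load pulls it down.)

V_out ≈ 3.83 V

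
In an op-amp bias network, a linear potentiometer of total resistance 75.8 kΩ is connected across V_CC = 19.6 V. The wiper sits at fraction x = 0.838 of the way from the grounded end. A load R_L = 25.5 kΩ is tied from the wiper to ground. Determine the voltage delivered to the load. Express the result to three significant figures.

The pot divides into 12.28 kΩ above the wiper and 63.52 kΩ below.
Lower segment in parallel with the load: 63.52 ‖ 25.5 = 18.20 kΩ.
V_out = 19.6 × 18.20/(12.28 + 18.20) = 11.70 V.

V_out ≈ 11.7 V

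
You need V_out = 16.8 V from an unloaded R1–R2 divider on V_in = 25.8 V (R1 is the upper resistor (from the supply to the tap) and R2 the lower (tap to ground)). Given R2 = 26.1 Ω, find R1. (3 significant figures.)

R1 ≈ 14.0 Ω

The divider ratio is R2/(R1+R2) = 16.8/25.8 = 0.6512.
R1 = R2·(1/k − 1) = 26.1 × 0.5357 = 13.98 Ω.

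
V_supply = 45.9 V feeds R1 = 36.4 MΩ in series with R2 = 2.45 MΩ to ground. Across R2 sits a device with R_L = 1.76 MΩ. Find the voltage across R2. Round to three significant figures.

V_out ≈ 1.26 V

R2 ‖ R_L = (2.45 × 1.76)/(2.45 + 1.76) = 1.024 MΩ.
Voltage divider with the loaded lower leg: V_out = 45.9 × 1.024/(36.4 + 1.024) = 45.9 × 0.02737 = 1.256 V.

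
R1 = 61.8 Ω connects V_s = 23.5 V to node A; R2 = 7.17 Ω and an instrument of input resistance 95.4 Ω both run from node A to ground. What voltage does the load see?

V_out ≈ 2.29 V

R2 ‖ R_L = (7.17 × 95.4)/(7.17 + 95.4) = 6.669 Ω.
Now apply the divider: V_out = 23.5 × 0.09740 = 2.289 V.
(Unloaded it would be 2.44 V; the load pulls it down.)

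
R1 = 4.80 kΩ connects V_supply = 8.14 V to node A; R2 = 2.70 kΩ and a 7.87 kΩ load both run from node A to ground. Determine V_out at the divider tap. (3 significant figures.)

V_out ≈ 2.40 V

R2 ‖ R_L = (2.70 × 7.87)/(2.70 + 7.87) = 2.010 kΩ.
Now apply the divider: V_out = 8.14 × 0.2952 = 2.403 V.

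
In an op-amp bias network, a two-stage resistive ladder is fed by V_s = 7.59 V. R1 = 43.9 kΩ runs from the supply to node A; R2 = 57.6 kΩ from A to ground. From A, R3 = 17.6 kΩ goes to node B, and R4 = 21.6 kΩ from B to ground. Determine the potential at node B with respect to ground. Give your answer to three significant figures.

V_B ≈ 1.45 V

Looking into the second stage from A: R3 + R4 = 39.20 kΩ appears in parallel with R2.
Effective lower resistance at A: R2 ‖ 39.20 = 23.33 kΩ.
V_A = 7.59 × 23.33/(43.9 + 23.33) = 2.634 V.
Then the unloaded second divider: V_B = V_A × R4/(R3+R4) = 2.634 × 0.5510 = 1.451 V.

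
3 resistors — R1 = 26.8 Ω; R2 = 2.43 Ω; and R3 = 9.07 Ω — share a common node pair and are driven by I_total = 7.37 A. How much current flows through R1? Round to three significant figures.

ΣG = 1/26.8 + 1/2.43 + 1/9.07 = 0.5591.
R1 takes the fraction G_k/ΣG = 0.03731/0.5591 = 0.06674, so I = 7.37 × 0.06674 = 0.4919 A.

I ≈ 0.492 A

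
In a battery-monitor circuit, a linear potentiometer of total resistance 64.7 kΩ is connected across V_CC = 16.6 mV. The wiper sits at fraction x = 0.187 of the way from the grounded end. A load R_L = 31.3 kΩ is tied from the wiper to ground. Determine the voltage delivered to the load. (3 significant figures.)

V_out ≈ 2.36 mV

The pot divides into 52.60 kΩ above the wiper and 12.10 kΩ below.
R_L loads the lower segment: effective lower R = 8.726 kΩ.
Loaded-divider output: V_out = 16.6 × 0.1423 = 2.362 mV.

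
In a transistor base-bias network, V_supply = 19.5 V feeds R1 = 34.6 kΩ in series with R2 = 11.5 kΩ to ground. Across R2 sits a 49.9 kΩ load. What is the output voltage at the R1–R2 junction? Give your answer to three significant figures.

V_out ≈ 4.15 V

The load sits in parallel with R2, giving an effective lower resistance R2' = R2·R_L/(R2+R_L) = 9.346 kΩ.
Voltage divider with the loaded lower leg: V_out = 19.5 × 9.346/(34.6 + 9.346) = 19.5 × 0.2127 = 4.147 V.
(Unloaded it would be 4.86 V; the load pulls it down.)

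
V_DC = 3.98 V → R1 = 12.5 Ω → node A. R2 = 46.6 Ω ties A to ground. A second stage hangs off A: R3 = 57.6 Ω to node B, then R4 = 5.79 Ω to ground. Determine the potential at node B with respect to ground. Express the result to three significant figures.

V_B ≈ 0.248 V

The second stage (R3 + R4 = 63.39 Ω) loads node A in parallel with R2.
Effective lower resistance at A: R2 ‖ 63.39 = 26.86 Ω.
First divider: V_A = V_DC · 26.86/(12.5 + 26.86) = 2.716 V.
V_B = V_A × 0.09134 = 0.2481 V.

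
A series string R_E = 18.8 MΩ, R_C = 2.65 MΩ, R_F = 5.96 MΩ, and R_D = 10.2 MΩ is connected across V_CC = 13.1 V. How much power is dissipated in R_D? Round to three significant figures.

P ≈ 1.24 µW

The common current is I = 13.1/37.61 = 0.3483 µA.
P(R_D) = I²·R_D = (0.3483)² × 10.2 = 1.237 µW.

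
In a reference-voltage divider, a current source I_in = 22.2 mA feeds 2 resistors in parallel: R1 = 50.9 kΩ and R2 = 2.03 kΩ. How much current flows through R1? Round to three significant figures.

For two parallel branches, I_k = I_in · (other R)/(sum of R).
So I = 22.2 × 2.03/52.93 = 0.8514 mA.

I ≈ 0.851 mA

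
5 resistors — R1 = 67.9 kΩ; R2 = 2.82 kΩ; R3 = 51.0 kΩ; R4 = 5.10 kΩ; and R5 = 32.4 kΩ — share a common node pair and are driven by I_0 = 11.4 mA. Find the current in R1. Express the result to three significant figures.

I ≈ 0.273 mA

Conductances: ΣG = 1/67.9 + 1/2.82 + 1/51.0 + 1/5.10 + 1/32.4 = 0.6159 (1/kΩ).
R1 takes the fraction G_k/ΣG = 0.01473/0.6159 = 0.02391, so I = 11.4 × 0.02391 = 0.2726 mA.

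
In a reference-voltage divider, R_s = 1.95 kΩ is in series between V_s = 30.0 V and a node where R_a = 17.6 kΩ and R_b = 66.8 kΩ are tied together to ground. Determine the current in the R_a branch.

Combine the parallel branches: R_p = (1/17.6 + 1/66.8)⁻¹ = 13.93 kΩ.
Node voltage V_A = V_s · R_p/(R_s + R_p) = 30.0 × 0.8772 = 26.32 V.
Branch current I = V_A/R_a = 26.32/17.6 = 1.495 mA.

I ≈ 1.50 mA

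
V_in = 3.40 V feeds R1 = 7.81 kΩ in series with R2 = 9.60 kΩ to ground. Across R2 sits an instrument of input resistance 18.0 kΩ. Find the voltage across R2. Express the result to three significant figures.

The load sits in parallel with R2, giving an effective lower resistance R2' = R2·R_L/(R2+R_L) = 6.261 kΩ.
Voltage divider with the loaded lower leg: V_out = 3.40 × 6.261/(7.81 + 6.261) = 3.40 × 0.4450 = 1.513 V.

V_out ≈ 1.51 V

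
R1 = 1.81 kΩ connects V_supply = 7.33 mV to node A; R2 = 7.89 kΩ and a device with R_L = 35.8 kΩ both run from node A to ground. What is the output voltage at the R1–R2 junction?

R2 ‖ R_L = (7.89 × 35.8)/(7.89 + 35.8) = 6.465 kΩ.
Then V_out = V_supply · R2'/(R1 + R2') = 7.33 × 6.465/8.275 = 5.727 mV.
(Unloaded it would be 5.96 mV; the load pulls it down.)

V_out ≈ 5.73 mV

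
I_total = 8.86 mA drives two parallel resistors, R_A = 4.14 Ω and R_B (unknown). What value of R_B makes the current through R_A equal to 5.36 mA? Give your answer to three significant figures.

The fraction through R_A equals R_B/(R_A+R_B).
5.36/8.86 = R_B/(R_A + R_B) → R_B = R_A · (0.6050)/(1 − 0.6050) = 4.14 × 1.531 = 6.340 Ω.

R_B ≈ 6.34 Ω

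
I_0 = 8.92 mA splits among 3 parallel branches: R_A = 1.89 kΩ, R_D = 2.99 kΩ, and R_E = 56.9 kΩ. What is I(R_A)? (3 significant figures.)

ΣG = 1/1.89 + 1/2.99 + 1/56.9 = 0.8811.
By the current-divider rule, I = I_0 · G_k/ΣG = 8.92 × 0.6005 = 5.356 mA.

I ≈ 5.36 mA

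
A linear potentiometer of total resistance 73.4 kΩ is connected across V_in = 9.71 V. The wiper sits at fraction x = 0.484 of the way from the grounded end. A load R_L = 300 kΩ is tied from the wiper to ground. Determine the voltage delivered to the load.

V_out ≈ 4.43 V

The pot divides into 37.87 kΩ above the wiper and 35.53 kΩ below.
(x·R_p) ‖ R_L = 31.76 kΩ.
V_out = 9.71 × 31.76/(37.87 + 31.76) = 4.429 V.
(Unloaded: V_out = x·V_in = 4.70 V.)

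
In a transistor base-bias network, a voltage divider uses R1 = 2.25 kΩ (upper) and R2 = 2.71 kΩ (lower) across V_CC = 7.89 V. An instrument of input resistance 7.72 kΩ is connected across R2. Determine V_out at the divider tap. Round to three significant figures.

First combine the lower leg with the load: R2 ‖ R_L = 2.006 kΩ.
Voltage divider with the loaded lower leg: V_out = 7.89 × 2.006/(2.25 + 2.006) = 7.89 × 0.4713 = 3.719 V.

V_out ≈ 3.72 V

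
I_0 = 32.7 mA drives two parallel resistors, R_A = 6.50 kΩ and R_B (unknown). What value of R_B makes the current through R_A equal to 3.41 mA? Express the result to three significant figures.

R_B ≈ 0.757 kΩ

Two-branch current divider: I_A = I_0 · R_B/(R_A + R_B).
With f = 0.1043, R_B = R_A · f/(1−f) = 6.50 × 0.1164 = 0.7567 kΩ.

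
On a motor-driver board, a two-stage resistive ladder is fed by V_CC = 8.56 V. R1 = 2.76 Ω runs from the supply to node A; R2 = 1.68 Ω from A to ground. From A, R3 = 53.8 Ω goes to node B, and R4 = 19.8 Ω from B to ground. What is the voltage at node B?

Node A sees R2 in parallel with the series input of stage 2, R3 + R4 = 73.60 Ω.
R2 ‖ (R3+R4) = 1.643 Ω.
First divider: V_A = V_CC · 1.643/(2.76 + 1.643) = 3.194 V.
Then the unloaded second divider: V_B = V_A × R4/(R3+R4) = 3.194 × 0.2690 = 0.8591 V.

V_B ≈ 0.859 V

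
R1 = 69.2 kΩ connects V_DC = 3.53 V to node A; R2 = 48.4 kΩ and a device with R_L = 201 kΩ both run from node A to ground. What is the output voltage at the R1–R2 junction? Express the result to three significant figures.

The load sits in parallel with R2, giving an effective lower resistance R2' = R2·R_L/(R2+R_L) = 39.01 kΩ.
Now apply the divider: V_out = 3.53 × 0.3605 = 1.273 V.

V_out ≈ 1.27 V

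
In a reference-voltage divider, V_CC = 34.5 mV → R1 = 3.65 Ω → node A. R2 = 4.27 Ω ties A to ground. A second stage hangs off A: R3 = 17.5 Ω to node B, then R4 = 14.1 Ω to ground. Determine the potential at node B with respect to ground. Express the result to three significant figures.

V_B ≈ 7.81 mV

Node A sees R2 in parallel with the series input of stage 2, R3 + R4 = 31.60 Ω.
R2 ‖ (R3+R4) = 3.762 Ω.
So V_A = 34.5 × 0.5075 = 17.51 mV.
Then the unloaded second divider: V_B = V_A × R4/(R3+R4) = 17.51 × 0.4462 = 7.813 mV.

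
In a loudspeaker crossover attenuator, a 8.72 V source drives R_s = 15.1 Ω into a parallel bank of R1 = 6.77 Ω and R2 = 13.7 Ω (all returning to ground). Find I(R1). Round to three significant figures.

Equivalent of the parallel group: R_p = 4.531 Ω.
V_A = 8.72 × 4.531/19.63 = 2.013 V.
Branch current I = V_A/R1 = 2.013/6.77 = 0.2973 A.
(Equivalently: I_total = 0.4442 A, then current-divider fraction G_k/ΣG = 0.6693.)

I ≈ 0.297 A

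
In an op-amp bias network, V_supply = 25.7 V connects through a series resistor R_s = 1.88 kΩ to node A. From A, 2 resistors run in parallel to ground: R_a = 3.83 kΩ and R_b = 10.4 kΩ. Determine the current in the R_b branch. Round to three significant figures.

Combine the parallel branches: R_p = (1/3.83 + 1/10.4)⁻¹ = 2.799 kΩ.
V_A by voltage divider: V_A = 25.7 × 2.799/(1.88 + 2.799) = 15.37 V.
I(R_b) = V_A / R_b = 15.37/10.4 = 1.478 mA.

I ≈ 1.48 mA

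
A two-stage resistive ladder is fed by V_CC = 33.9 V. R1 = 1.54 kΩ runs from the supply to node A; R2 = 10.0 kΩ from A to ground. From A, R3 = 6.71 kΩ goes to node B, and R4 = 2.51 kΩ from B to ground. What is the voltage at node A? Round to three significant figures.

V_A ≈ 25.7 V

Node A sees R2 in parallel with the series input of stage 2, R3 + R4 = 9.220 kΩ.
R2 ‖ (R3+R4) = 4.797 kΩ.
V_A = 33.9 × 4.797/(1.54 + 4.797) = 25.66 V.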